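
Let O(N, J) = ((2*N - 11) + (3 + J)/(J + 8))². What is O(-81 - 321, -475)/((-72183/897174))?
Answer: -43214209272676962/5247439429 ≈ -8.2353e+6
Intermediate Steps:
O(N, J) = (-11 + 2*N + (3 + J)/(8 + J))² (O(N, J) = ((-11 + 2*N) + (3 + J)/(8 + J))² = (-11 + 2*N + (3 + J)/(8 + J))²)
O(-81 - 321, -475)/((-72183/897174)) = ((-85 - 10*(-475) + 16*(-81 - 321) + 2*(-475)*(-81 - 321))²/(8 - 475)²)/((-72183/897174)) = ((-85 + 4750 + 16*(-402) + 2*(-475)*(-402))²/(-467)²)/((-72183*1/897174)) = ((-85 + 4750 - 6432 + 381900)²/218089)/(-24061/299058) = ((1/218089)*380133²)*(-299058/24061) = ((1/218089)*144501097689)*(-299058/24061) = (144501097689/218089)*(-299058/24061) = -43214209272676962/5247439429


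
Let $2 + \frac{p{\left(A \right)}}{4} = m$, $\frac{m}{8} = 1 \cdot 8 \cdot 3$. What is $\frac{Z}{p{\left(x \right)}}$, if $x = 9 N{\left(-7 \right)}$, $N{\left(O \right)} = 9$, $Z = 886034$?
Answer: $\frac{443017}{380} \approx 1165.8$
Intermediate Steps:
$x = 81$ ($x = 9 \cdot 9 = 81$)
$m = 192$ ($m = 8 \cdot 1 \cdot 8 \cdot 3 = 8 \cdot 8 \cdot 3 = 8 \cdot 24 = 192$)
$p{\left(A \right)} = 760$ ($p{\left(A \right)} = -8 + 4 \cdot 192 = -8 + 768 = 760$)
$\frac{Z}{p{\left(x \right)}} = \frac{886034}{760} = 886034 \cdot \frac{1}{760} = \frac{443017}{380}$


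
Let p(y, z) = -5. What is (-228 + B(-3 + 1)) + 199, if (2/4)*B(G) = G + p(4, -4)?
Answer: -43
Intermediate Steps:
B(G) = -10 + 2*G (B(G) = 2*(G - 5) = 2*(-5 + G) = -10 + 2*G)
(-228 + B(-3 + 1)) + 199 = (-228 + (-10 + 2*(-3 + 1))) + 199 = (-228 + (-10 + 2*(-2))) + 199 = (-228 + (-10 - 4)) + 199 = (-228 - 14) + 199 = -242 + 199 = -43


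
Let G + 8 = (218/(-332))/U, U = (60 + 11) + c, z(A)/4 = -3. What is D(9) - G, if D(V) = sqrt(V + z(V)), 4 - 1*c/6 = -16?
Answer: 253757/31706 + I*sqrt(3) ≈ 8.0034 + 1.732*I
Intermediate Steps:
c = 120 (c = 24 - 6*(-16) = 24 + 96 = 120)
z(A) = -12 (z(A) = 4*(-3) = -12)
U = 191 (U = (60 + 11) + 120 = 71 + 120 = 191)
G = -253757/31706 (G = -8 + (218/(-332))/191 = -8 + (218*(-1/332))*(1/191) = -8 - 109/166*1/191 = -8 - 109/31706 = -253757/31706 ≈ -8.0034)
D(V) = sqrt(-12 + V) (D(V) = sqrt(V - 12) = sqrt(-12 + V))
D(9) - G = sqrt(-12 + 9) - 1*(-253757/31706) = sqrt(-3) + 253757/31706 = I*sqrt(3) + 253757/31706 = 253757/31706 + I*sqrt(3)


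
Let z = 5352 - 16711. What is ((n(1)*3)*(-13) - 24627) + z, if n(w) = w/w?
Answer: -36025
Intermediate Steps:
n(w) = 1
z = -11359
((n(1)*3)*(-13) - 24627) + z = ((1*3)*(-13) - 24627) - 11359 = (3*(-13) - 24627) - 11359 = (-39 - 24627) - 11359 = -24666 - 11359 = -36025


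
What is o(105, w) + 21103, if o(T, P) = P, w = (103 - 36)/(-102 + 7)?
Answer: 2004718/95 ≈ 21102.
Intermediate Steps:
w = -67/95 (w = 67/(-95) = 67*(-1/95) = -67/95 ≈ -0.70526)
o(105, w) + 21103 = -67/95 + 21103 = 2004718/95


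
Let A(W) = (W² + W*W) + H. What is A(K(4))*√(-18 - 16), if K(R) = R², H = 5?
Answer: 517*I*√34 ≈ 3014.6*I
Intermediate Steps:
A(W) = 5 + 2*W² (A(W) = (W² + W*W) + 5 = (W² + W²) + 5 = 2*W² + 5 = 5 + 2*W²)
A(K(4))*√(-18 - 16) = (5 + 2*(4²)²)*√(-18 - 16) = (5 + 2*16²)*√(-34) = (5 + 2*256)*(I*√34) = (5 + 512)*(I*√34) = 517*(I*√34) = 517*I*√34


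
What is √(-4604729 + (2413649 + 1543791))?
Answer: 3*I*√71921 ≈ 804.54*I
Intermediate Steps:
√(-4604729 + (2413649 + 1543791)) = √(-4604729 + 3957440) = √(-647289) = 3*I*√71921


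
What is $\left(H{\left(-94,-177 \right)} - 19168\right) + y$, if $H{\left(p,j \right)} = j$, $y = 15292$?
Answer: $-4053$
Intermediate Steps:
$\left(H{\left(-94,-177 \right)} - 19168\right) + y = \left(-177 - 19168\right) + 15292 = -19345 + 15292 = -4053$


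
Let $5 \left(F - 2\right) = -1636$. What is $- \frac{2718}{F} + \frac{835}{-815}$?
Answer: $\frac{323938}{44173} \approx 7.3334$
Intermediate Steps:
$F = - \frac{1626}{5}$ ($F = 2 + \frac{1}{5} \left(-1636\right) = 2 - \frac{1636}{5} = - \frac{1626}{5} \approx -325.2$)
$- \frac{2718}{F} + \frac{835}{-815} = - \frac{2718}{- \frac{1626}{5}} + \frac{835}{-815} = \left(-2718\right) \left(- \frac{5}{1626}\right) + 835 \left(- \frac{1}{815}\right) = \frac{2265}{271} - \frac{167}{163} = \frac{323938}{44173}$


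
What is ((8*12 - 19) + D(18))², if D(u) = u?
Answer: 9025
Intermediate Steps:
((8*12 - 19) + D(18))² = ((8*12 - 19) + 18)² = ((96 - 19) + 18)² = (77 + 18)² = 95² = 9025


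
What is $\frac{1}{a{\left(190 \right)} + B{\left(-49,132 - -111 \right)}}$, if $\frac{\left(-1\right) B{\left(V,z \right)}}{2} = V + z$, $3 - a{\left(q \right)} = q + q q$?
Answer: $- \frac{1}{36675} \approx -2.7267 \cdot 10^{-5}$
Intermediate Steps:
$a{\left(q \right)} = 3 - q - q^{2}$ ($a{\left(q \right)} = 3 - \left(q + q q\right) = 3 - \left(q + q^{2}\right) = 3 - q - q^{2}$)
$B{\left(V,z \right)} = - 2 V - 2 z$ ($B{\left(V,z \right)} = - 2 \left(V + z\right) = - 2 V - 2 z$)
$\frac{1}{a{\left(190 \right)} + B{\left(-49,132 - -111 \right)}} = \frac{1}{\left(3 - 190 - 190^{2}\right) - \left(-98 + 2 \left(132 - -111\right)\right)} = \frac{1}{\left(3 - 190 - 36100\right) + \left(98 - 2 \left(132 + 111\right)\right)} = \frac{1}{\left(3 - 190 - 36100\right) + \left(98 - 486\right)} = \frac{1}{-36287 + \left(98 - 486\right)} = \frac{1}{-36287 - 388} = \frac{1}{-36675} = - \frac{1}{36675}$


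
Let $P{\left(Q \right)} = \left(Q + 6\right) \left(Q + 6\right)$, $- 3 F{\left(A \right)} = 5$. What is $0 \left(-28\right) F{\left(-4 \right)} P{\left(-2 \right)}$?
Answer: $0$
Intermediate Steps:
$F{\left(A \right)} = - \frac{5}{3}$ ($F{\left(A \right)} = \left(- \frac{1}{3}\right) 5 = - \frac{5}{3}$)
$P{\left(Q \right)} = \left(6 + Q\right)^{2}$ ($P{\left(Q \right)} = \left(6 + Q\right) \left(6 + Q\right) = \left(6 + Q\right)^{2}$)
$0 \left(-28\right) F{\left(-4 \right)} P{\left(-2 \right)} = 0 \left(-28\right) \left(- \frac{5}{3}\right) \left(6 - 2\right)^{2} = 0 \left(- \frac{5}{3}\right) 4^{2} = 0 \cdot 16 = 0$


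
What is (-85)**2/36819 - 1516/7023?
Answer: -1692143/86193279 ≈ -0.019632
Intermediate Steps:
(-85)**2/36819 - 1516/7023 = 7225*(1/36819) - 1516*1/7023 = 7225/36819 - 1516/7023 = -1692143/86193279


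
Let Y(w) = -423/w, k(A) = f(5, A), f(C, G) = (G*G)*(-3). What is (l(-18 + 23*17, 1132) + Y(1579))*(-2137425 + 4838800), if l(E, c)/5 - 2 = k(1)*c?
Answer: -72386187672875/1579 ≈ -4.5843e+10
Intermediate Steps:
f(C, G) = -3*G² (f(C, G) = G²*(-3) = -3*G²)
k(A) = -3*A²
l(E, c) = 10 - 15*c (l(E, c) = 10 + 5*((-3*1²)*c) = 10 + 5*((-3*1)*c) = 10 + 5*(-3*c) = 10 - 15*c)
(l(-18 + 23*17, 1132) + Y(1579))*(-2137425 + 4838800) = ((10 - 15*1132) - 423/1579)*(-2137425 + 4838800) = ((10 - 16980) - 423*1/1579)*2701375 = (-16970 - 423/1579)*2701375 = -26796053/1579*2701375 = -72386187672875/1579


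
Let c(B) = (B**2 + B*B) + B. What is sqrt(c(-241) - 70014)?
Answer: sqrt(45907) ≈ 214.26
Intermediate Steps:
c(B) = B + 2*B**2 (c(B) = (B**2 + B**2) + B = 2*B**2 + B = B + 2*B**2)
sqrt(c(-241) - 70014) = sqrt(-241*(1 + 2*(-241)) - 70014) = sqrt(-241*(1 - 482) - 70014) = sqrt(-241*(-481) - 70014) = sqrt(115921 - 70014) = sqrt(45907)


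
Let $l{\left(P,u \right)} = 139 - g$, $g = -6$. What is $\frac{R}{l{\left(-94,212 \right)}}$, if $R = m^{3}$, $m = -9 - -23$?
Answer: $\frac{2744}{145} \approx 18.924$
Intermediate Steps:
$m = 14$ ($m = -9 + 23 = 14$)
$l{\left(P,u \right)} = 145$ ($l{\left(P,u \right)} = 139 - -6 = 139 + 6 = 145$)
$R = 2744$ ($R = 14^{3} = 2744$)
$\frac{R}{l{\left(-94,212 \right)}} = \frac{2744}{145}$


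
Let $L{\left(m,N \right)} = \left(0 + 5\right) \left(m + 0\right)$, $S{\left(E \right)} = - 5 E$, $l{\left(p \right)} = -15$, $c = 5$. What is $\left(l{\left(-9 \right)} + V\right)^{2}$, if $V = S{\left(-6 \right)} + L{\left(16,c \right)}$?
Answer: $9025$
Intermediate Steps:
$L{\left(m,N \right)} = 5 m$
$V = 110$ ($V = \left(-5\right) \left(-6\right) + 5 \cdot 16 = 30 + 80 = 110$)
$\left(l{\left(-9 \right)} + V\right)^{2} = \left(-15 + 110\right)^{2} = 95^{2} = 9025$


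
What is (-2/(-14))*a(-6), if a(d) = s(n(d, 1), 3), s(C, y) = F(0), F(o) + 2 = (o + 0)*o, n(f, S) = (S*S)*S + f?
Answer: -2/7 ≈ -0.28571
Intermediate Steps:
n(f, S) = f + S³ (n(f, S) = S²*S + f = S³ + f = f + S³)
F(o) = -2 + o² (F(o) = -2 + (o + 0)*o = -2 + o*o = -2 + o²)
s(C, y) = -2 (s(C, y) = -2 + 0² = -2 + 0 = -2)
a(d) = -2
(-2/(-14))*a(-6) = -2/(-14)*(-2) = -2*(-1/14)*(-2) = (⅐)*(-2) = -2/7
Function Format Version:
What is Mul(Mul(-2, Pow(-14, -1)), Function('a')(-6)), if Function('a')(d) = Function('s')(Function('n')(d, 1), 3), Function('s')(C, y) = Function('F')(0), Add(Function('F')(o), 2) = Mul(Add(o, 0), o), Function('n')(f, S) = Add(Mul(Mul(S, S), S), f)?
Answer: Rational(-2, 7) ≈ -0.28571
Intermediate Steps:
Function('n')(f, S) = Add(f, Pow(S, 3)) (Function('n')(f, S) = Add(Mul(Pow(S, 2), S), f) = Add(Pow(S, 3), f) = Add(f, Pow(S, 3)))
Function('F')(o) = Add(-2, Pow(o, 2)) (Function('F')(o) = Add(-2, Mul(Add(o, 0), o)) = Add(-2, Mul(o, o)) = Add(-2, Pow(o, 2)))
Function('s')(C, y) = -2 (Function('s')(C, y) = Add(-2, Pow(0, 2)) = Add(-2, 0) = -2)
Function('a')(d) = -2
Mul(Mul(-2, Pow(-14, -1)), Function('a')(-6)) = Mul(Mul(-2, Pow(-14, -1)), -2) = Mul(Mul(-2, Rational(-1, 14)), -2) = Mul(Rational(1, 7), -2) = Rational(-2, 7)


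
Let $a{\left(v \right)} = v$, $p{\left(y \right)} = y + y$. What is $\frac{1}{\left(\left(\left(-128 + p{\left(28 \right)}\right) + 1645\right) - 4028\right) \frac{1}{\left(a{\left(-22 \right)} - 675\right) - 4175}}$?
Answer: $\frac{4872}{2455} \approx 1.9845$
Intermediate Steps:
$p{\left(y \right)} = 2 y$
$\frac{1}{\left(\left(\left(-128 + p{\left(28 \right)}\right) + 1645\right) - 4028\right) \frac{1}{\left(a{\left(-22 \right)} - 675\right) - 4175}} = \frac{1}{\left(\left(\left(-128 + 2 \cdot 28\right) + 1645\right) - 4028\right) \frac{1}{\left(-22 - 675\right) - 4175}} = \frac{1}{\left(\left(\left(-128 + 56\right) + 1645\right) - 4028\right) \frac{1}{-697 - 4175}} = \frac{1}{\left(\left(-72 + 1645\right) - 4028\right) \frac{1}{-4872}} = \frac{1}{\left(1573 - 4028\right) \left(- \frac{1}{4872}\right)} = \frac{1}{\left(-2455\right) \left(- \frac{1}{4872}\right)} = \frac{1}{\frac{2455}{4872}} = \frac{4872}{2455}$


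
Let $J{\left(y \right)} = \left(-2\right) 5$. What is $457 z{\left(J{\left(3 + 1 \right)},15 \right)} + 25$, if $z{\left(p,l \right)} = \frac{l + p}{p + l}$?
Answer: $482$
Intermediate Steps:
$J{\left(y \right)} = -10$
$z{\left(p,l \right)} = 1$ ($z{\left(p,l \right)} = \frac{l + p}{l + p} = 1$)
$457 z{\left(J{\left(3 + 1 \right)},15 \right)} + 25 = 457 \cdot 1 + 25 = 457 + 25 = 482$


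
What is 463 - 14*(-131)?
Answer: 2297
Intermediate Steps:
463 - 14*(-131) = 463 + 1834 = 2297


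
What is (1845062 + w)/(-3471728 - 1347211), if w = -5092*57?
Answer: -1554818/4818939 ≈ -0.32265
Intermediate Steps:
w = -290244
(1845062 + w)/(-3471728 - 1347211) = (1845062 - 290244)/(-3471728 - 1347211) = 1554818/(-4818939) = 1554818*(-1/4818939) = -1554818/4818939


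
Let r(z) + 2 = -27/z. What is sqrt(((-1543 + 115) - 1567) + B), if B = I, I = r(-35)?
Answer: 6*I*sqrt(101955)/35 ≈ 54.738*I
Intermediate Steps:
r(z) = -2 - 27/z
I = -43/35 (I = -2 - 27/(-35) = -2 - 27*(-1/35) = -2 + 27/35 = -43/35 ≈ -1.2286)
B = -43/35 ≈ -1.2286
sqrt(((-1543 + 115) - 1567) + B) = sqrt(((-1543 + 115) - 1567) - 43/35) = sqrt((-1428 - 1567) - 43/35) = sqrt(-2995 - 43/35) = sqrt(-104868/35) = 6*I*sqrt(101955)/35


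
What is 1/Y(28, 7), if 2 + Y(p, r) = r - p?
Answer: -1/23 ≈ -0.043478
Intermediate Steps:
Y(p, r) = -2 + r - p (Y(p, r) = -2 + (r - p) = -2 + r - p)
1/Y(28, 7) = 1/(-2 + 7 - 1*28) = 1/(-2 + 7 - 28) = 1/(-23) = -1/23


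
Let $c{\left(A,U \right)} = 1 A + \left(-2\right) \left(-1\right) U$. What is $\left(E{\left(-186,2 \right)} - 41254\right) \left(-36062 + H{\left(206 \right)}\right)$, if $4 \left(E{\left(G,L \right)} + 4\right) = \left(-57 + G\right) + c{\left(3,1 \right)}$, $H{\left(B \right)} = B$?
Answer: $1481480280$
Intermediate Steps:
$c{\left(A,U \right)} = A + 2 U$
$E{\left(G,L \right)} = -17 + \frac{G}{4}$ ($E{\left(G,L \right)} = -4 + \frac{\left(-57 + G\right) + \left(3 + 2 \cdot 1\right)}{4} = -4 + \frac{\left(-57 + G\right) + \left(3 + 2\right)}{4} = -4 + \frac{\left(-57 + G\right) + 5}{4} = -4 + \frac{-52 + G}{4} = -4 + \left(-13 + \frac{G}{4}\right) = -17 + \frac{G}{4}$)
$\left(E{\left(-186,2 \right)} - 41254\right) \left(-36062 + H{\left(206 \right)}\right) = \left(\left(-17 + \frac{1}{4} \left(-186\right)\right) - 41254\right) \left(-36062 + 206\right) = \left(\left(-17 - \frac{93}{2}\right) - 41254\right) \left(-35856\right) = \left(- \frac{127}{2} - 41254\right) \left(-35856\right) = \left(- \frac{82635}{2}\right) \left(-35856\right) = 1481480280$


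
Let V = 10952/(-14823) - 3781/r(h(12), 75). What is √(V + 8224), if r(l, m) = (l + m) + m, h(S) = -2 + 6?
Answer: √527441287322334/253638 ≈ 90.547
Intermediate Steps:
h(S) = 4
r(l, m) = l + 2*m
V = -57732371/2282742 (V = 10952/(-14823) - 3781/(4 + 2*75) = 10952*(-1/14823) - 3781/(4 + 150) = -10952/14823 - 3781/154 = -57732371/2282742 ≈ -25.291)
√(V + 8224) = √(-57732371/2282742 + 8224) = √(18715537837/2282742) = √527441287322334/253638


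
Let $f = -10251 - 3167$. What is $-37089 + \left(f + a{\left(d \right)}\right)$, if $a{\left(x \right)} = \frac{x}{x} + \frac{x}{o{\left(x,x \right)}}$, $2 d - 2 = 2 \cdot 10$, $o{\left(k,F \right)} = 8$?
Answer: $- \frac{404037}{8} \approx -50505.0$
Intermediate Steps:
$f = -13418$ ($f = -10251 - 3167 = -13418$)
$d = 11$ ($d = 1 + \frac{2 \cdot 10}{2} = 1 + \frac{1}{2} \cdot 20 = 1 + 10 = 11$)
$a{\left(x \right)} = 1 + \frac{x}{8}$ ($a{\left(x \right)} = \frac{x}{x} + \frac{x}{8} = 1 + x \frac{1}{8} = 1 + \frac{x}{8}$)
$-37089 + \left(f + a{\left(d \right)}\right) = -37089 + \left(-13418 + \left(1 + \frac{1}{8} \cdot 11\right)\right) = -37089 + \left(-13418 + \left(1 + \frac{11}{8}\right)\right) = -37089 + \left(-13418 + \frac{19}{8}\right) = -37089 - \frac{107325}{8} = - \frac{404037}{8}$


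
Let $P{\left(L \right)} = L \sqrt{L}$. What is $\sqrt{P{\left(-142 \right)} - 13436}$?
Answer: $\sqrt{-13436 - 142 i \sqrt{142}} \approx 7.2847 - 116.14 i$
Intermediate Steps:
$P{\left(L \right)} = L^{\frac{3}{2}}$
$\sqrt{P{\left(-142 \right)} - 13436} = \sqrt{\left(-142\right)^{\frac{3}{2}} - 13436} = \sqrt{- 142 i \sqrt{142} - 13436} = \sqrt{-13436 - 142 i \sqrt{142}}$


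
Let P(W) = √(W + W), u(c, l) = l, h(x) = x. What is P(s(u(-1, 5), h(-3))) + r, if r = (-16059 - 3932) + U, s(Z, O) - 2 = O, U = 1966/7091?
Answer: -141754215/7091 + I*√2 ≈ -19991.0 + 1.4142*I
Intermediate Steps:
U = 1966/7091 (U = 1966*(1/7091) = 1966/7091 ≈ 0.27725)
s(Z, O) = 2 + O
P(W) = √2*√W (P(W) = √(2*W) = √2*√W)
r = -141754215/7091 (r = (-16059 - 3932) + 1966/7091 = -19991 + 1966/7091 = -141754215/7091 ≈ -19991.)
P(s(u(-1, 5), h(-3))) + r = √2*√(2 - 3) - 141754215/7091 = √2*√(-1) - 141754215/7091 = √2*I - 141754215/7091 = I*√2 - 141754215/7091 = -141754215/7091 + I*√2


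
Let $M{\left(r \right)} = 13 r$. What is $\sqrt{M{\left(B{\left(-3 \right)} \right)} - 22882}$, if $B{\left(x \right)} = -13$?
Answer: $i \sqrt{23051} \approx 151.83 i$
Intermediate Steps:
$\sqrt{M{\left(B{\left(-3 \right)} \right)} - 22882} = \sqrt{13 \left(-13\right) - 22882} = \sqrt{-169 - 22882} = \sqrt{-23051} = i \sqrt{23051}$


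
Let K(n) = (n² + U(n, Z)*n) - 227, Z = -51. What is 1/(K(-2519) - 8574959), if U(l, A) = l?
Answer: 1/4115536 ≈ 2.4298e-7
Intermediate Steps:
K(n) = -227 + 2*n² (K(n) = (n² + n*n) - 227 = (n² + n²) - 227 = 2*n² - 227 = -227 + 2*n²)
1/(K(-2519) - 8574959) = 1/((-227 + 2*(-2519)²) - 8574959) = 1/((-227 + 2*6345361) - 8574959) = 1/((-227 + 12690722) - 8574959) = 1/(12690495 - 8574959) = 1/4115536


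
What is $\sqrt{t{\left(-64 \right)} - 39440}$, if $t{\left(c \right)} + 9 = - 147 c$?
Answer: $i \sqrt{30041} \approx 173.32 i$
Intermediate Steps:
$t{\left(c \right)} = -9 - 147 c$
$\sqrt{t{\left(-64 \right)} - 39440} = \sqrt{\left(-9 - -9408\right) - 39440} = \sqrt{\left(-9 + 9408\right) - 39440} = \sqrt{9399 - 39440} = \sqrt{-30041} = i \sqrt{30041}$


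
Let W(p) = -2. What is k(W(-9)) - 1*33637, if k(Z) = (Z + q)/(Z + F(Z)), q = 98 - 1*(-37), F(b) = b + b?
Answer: -201955/6 ≈ -33659.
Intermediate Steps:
F(b) = 2*b
q = 135 (q = 98 + 37 = 135)
k(Z) = (135 + Z)/(3*Z) (k(Z) = (Z + 135)/(Z + 2*Z) = (135 + Z)/((3*Z)) = (135 + Z)*(1/(3*Z)) = (135 + Z)/(3*Z))
k(W(-9)) - 1*33637 = (⅓)*(135 - 2)/(-2) - 1*33637 = (⅓)*(-½)*133 - 33637 = -133/6 - 33637 = -201955/6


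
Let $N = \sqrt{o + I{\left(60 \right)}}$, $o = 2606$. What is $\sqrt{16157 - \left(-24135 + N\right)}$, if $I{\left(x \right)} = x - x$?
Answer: $\sqrt{40292 - \sqrt{2606}} \approx 200.6$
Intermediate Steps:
$I{\left(x \right)} = 0$
$N = \sqrt{2606}$ ($N = \sqrt{2606 + 0} = \sqrt{2606} \approx 51.049$)
$\sqrt{16157 - \left(-24135 + N\right)} = \sqrt{16157 + \left(24135 - \sqrt{2606}\right)} = \sqrt{40292 - \sqrt{2606}}$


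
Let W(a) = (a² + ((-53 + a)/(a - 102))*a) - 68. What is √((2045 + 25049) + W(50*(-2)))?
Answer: 6*√10470266/101 ≈ 192.22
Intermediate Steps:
W(a) = -68 + a² + a*(-53 + a)/(-102 + a) (W(a) = (a² + ((-53 + a)/(-102 + a))*a) - 68 = (a² + a*(-53 + a)/(-102 + a)) - 68 = -68 + a² + a*(-53 + a)/(-102 + a))
√((2045 + 25049) + W(50*(-2))) = √((2045 + 25049) + (6936 + (50*(-2))³ - 6050*(-2) - 101*(50*(-2))²)/(-102 + 50*(-2))) = √(27094 + (6936 + (-100)³ - 121*(-100) - 101*(-100)²)/(-102 - 100)) = √(27094 + (6936 - 1000000 + 12100 - 101*10000)/(-202)) = √(27094 - (6936 - 1000000 + 12100 - 1010000)/202) = √(27094 - 1/202*(-1990964)) = √(27094 + 995482/101) = √(3731976/101) = 6*√10470266/101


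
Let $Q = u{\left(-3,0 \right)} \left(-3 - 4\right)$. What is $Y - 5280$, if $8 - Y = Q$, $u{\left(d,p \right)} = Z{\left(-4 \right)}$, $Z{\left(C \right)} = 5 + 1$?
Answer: $-5230$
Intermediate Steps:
$Z{\left(C \right)} = 6$
$u{\left(d,p \right)} = 6$
$Q = -42$ ($Q = 6 \left(-3 - 4\right) = 6 \left(-7\right) = -42$)
$Y = 50$ ($Y = 8 - -42 = 8 + 42 = 50$)
$Y - 5280 = 50 - 5280 = -5230$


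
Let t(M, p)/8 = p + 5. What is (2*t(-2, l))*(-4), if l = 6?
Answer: -704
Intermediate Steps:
t(M, p) = 40 + 8*p (t(M, p) = 8*(p + 5) = 8*(5 + p) = 40 + 8*p)
(2*t(-2, l))*(-4) = (2*(40 + 8*6))*(-4) = (2*(40 + 48))*(-4) = (2*88)*(-4) = 176*(-4) = -704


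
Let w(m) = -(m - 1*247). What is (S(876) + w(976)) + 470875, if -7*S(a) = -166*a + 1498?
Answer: 3434940/7 ≈ 4.9071e+5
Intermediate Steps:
w(m) = 247 - m (w(m) = -(m - 247) = -(-247 + m) = 247 - m)
S(a) = -214 + 166*a/7 (S(a) = -(-166*a + 1498)/7 = -(1498 - 166*a)/7 = -214 + 166*a/7)
(S(876) + w(976)) + 470875 = ((-214 + (166/7)*876) + (247 - 1*976)) + 470875 = ((-214 + 145416/7) + (247 - 976)) + 470875 = (143918/7 - 729) + 470875 = 138815/7 + 470875 = 3434940/7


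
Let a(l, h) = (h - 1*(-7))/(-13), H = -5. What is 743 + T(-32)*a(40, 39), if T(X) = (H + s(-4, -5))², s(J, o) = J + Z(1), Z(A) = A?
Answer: 6715/13 ≈ 516.54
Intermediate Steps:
s(J, o) = 1 + J (s(J, o) = J + 1 = 1 + J)
a(l, h) = -7/13 - h/13 (a(l, h) = (h + 7)*(-1/13) = (7 + h)*(-1/13) = -7/13 - h/13)
T(X) = 64 (T(X) = (-5 + (1 - 4))² = (-5 - 3)² = (-8)² = 64)
743 + T(-32)*a(40, 39) = 743 + 64*(-7/13 - 1/13*39) = 743 + 64*(-7/13 - 3) = 743 + 64*(-46/13) = 743 - 2944/13 = 6715/13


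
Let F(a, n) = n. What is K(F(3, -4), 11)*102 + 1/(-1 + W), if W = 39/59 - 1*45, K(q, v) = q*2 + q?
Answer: -3274259/2675 ≈ -1224.0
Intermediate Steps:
K(q, v) = 3*q (K(q, v) = 2*q + q = 3*q)
W = -2616/59 (W = 39*(1/59) - 45 = 39/59 - 45 = -2616/59 ≈ -44.339)
K(F(3, -4), 11)*102 + 1/(-1 + W) = (3*(-4))*102 + 1/(-1 - 2616/59) = -12*102 + 1/(-2675/59) = -1224 - 59/2675 = -3274259/2675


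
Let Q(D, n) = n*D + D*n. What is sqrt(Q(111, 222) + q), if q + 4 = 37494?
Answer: sqrt(86774) ≈ 294.57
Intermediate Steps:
q = 37490 (q = -4 + 37494 = 37490)
Q(D, n) = 2*D*n (Q(D, n) = D*n + D*n = 2*D*n)
sqrt(Q(111, 222) + q) = sqrt(2*111*222 + 37490) = sqrt(49284 + 37490) = sqrt(86774)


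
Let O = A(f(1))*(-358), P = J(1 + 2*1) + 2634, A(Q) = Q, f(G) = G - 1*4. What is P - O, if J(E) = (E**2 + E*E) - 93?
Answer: 1485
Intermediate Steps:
f(G) = -4 + G (f(G) = G - 4 = -4 + G)
J(E) = -93 + 2*E**2 (J(E) = (E**2 + E**2) - 93 = 2*E**2 - 93 = -93 + 2*E**2)
P = 2559 (P = (-93 + 2*(1 + 2*1)**2) + 2634 = (-93 + 2*(1 + 2)**2) + 2634 = (-93 + 2*3**2) + 2634 = (-93 + 2*9) + 2634 = (-93 + 18) + 2634 = -75 + 2634 = 2559)
O = 1074 (O = (-4 + 1)*(-358) = -3*(-358) = 1074)
P - O = 2559 - 1*1074 = 2559 - 1074 = 1485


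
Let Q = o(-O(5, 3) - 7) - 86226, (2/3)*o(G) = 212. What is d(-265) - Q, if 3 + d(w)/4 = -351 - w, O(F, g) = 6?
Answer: 85552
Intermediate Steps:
d(w) = -1416 - 4*w (d(w) = -12 + 4*(-351 - w) = -12 + (-1404 - 4*w) = -1416 - 4*w)
o(G) = 318 (o(G) = (3/2)*212 = 318)
Q = -85908 (Q = 318 - 86226 = -85908)
d(-265) - Q = (-1416 - 4*(-265)) - 1*(-85908) = (-1416 + 1060) + 85908 = -356 + 85908 = 85552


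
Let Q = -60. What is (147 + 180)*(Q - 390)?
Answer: -147150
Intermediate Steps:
(147 + 180)*(Q - 390) = (147 + 180)*(-60 - 390) = 327*(-450) = -147150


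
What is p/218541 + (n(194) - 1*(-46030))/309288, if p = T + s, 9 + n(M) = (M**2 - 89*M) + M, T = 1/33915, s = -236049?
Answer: -94405746547877/109161255724920 ≈ -0.86483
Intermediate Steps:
T = 1/33915 ≈ 2.9485e-5
n(M) = -9 + M**2 - 88*M (n(M) = -9 + ((M**2 - 89*M) + M) = -9 + (M**2 - 88*M) = -9 + M**2 - 88*M)
p = -8005601834/33915 (p = 1/33915 - 236049 = -8005601834/33915 ≈ -2.3605e+5)
p/218541 + (n(194) - 1*(-46030))/309288 = -8005601834/33915/218541 + ((-9 + 194**2 - 88*194) - 1*(-46030))/309288 = -8005601834/33915*1/218541 + ((-9 + 37636 - 17072) + 46030)*(1/309288) = -8005601834/7411818015 + (20555 + 46030)*(1/309288) = -8005601834/7411818015 + 66585*(1/309288) = -8005601834/7411818015 + 22195/103096 = -94405746547877/109161255724920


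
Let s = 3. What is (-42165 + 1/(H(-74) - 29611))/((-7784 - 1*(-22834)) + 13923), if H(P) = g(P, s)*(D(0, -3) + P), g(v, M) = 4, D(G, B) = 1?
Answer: -1260859996/866379619 ≈ -1.4553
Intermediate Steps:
H(P) = 4 + 4*P (H(P) = 4*(1 + P) = 4 + 4*P)
(-42165 + 1/(H(-74) - 29611))/((-7784 - 1*(-22834)) + 13923) = (-42165 + 1/((4 + 4*(-74)) - 29611))/((-7784 - 1*(-22834)) + 13923) = (-42165 + 1/((4 - 296) - 29611))/((-7784 + 22834) + 13923) = (-42165 + 1/(-292 - 29611))/(15050 + 13923) = (-42165 + 1/(-29903))/28973 = (-42165 - 1/29903)*(1/28973) = -1260859996/29903*1/28973 = -1260859996/866379619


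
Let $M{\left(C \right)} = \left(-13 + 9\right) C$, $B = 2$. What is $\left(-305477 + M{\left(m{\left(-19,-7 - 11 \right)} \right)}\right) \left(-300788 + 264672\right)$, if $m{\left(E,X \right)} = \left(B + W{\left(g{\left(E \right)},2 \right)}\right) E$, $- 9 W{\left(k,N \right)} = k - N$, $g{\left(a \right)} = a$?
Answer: $\frac{33062139388}{3} \approx 1.1021 \cdot 10^{10}$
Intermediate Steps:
$W{\left(k,N \right)} = - \frac{k}{9} + \frac{N}{9}$ ($W{\left(k,N \right)} = - \frac{k - N}{9} = - \frac{k}{9} + \frac{N}{9}$)
$m{\left(E,X \right)} = E \left(\frac{20}{9} - \frac{E}{9}\right)$ ($m{\left(E,X \right)} = \left(2 - \left(- \frac{2}{9} + \frac{E}{9}\right)\right) E = \left(\frac{20}{9} - \frac{E}{9}\right) E = E \left(\frac{20}{9} - \frac{E}{9}\right)$)
$M{\left(C \right)} = - 4 C$
$\left(-305477 + M{\left(m{\left(-19,-7 - 11 \right)} \right)}\right) \left(-300788 + 264672\right) = \left(-305477 - 4 \cdot \frac{1}{9} \left(-19\right) \left(20 - -19\right)\right) \left(-300788 + 264672\right) = \left(-305477 - 4 \cdot \frac{1}{9} \left(-19\right) \left(20 + 19\right)\right) \left(-36116\right) = \left(-305477 - 4 \cdot \frac{1}{9} \left(-19\right) 39\right) \left(-36116\right) = \left(-305477 - - \frac{988}{3}\right) \left(-36116\right) = \left(-305477 + \frac{988}{3}\right) \left(-36116\right) = \left(- \frac{915443}{3}\right) \left(-36116\right) = \frac{33062139388}{3}$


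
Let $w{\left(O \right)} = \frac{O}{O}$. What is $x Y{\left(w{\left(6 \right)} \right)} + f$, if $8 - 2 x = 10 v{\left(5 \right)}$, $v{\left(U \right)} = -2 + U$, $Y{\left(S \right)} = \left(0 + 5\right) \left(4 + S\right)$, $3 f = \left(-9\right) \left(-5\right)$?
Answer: $-260$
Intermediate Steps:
$f = 15$ ($f = \frac{\left(-9\right) \left(-5\right)}{3} = \frac{1}{3} \cdot 45 = 15$)
$w{\left(O \right)} = 1$
$Y{\left(S \right)} = 20 + 5 S$ ($Y{\left(S \right)} = 5 \left(4 + S\right) = 20 + 5 S$)
$x = -11$ ($x = 4 - \frac{10 \left(-2 + 5\right)}{2} = 4 - \frac{10 \cdot 3}{2} = 4 - 15 = -11$)
$x Y{\left(w{\left(6 \right)} \right)} + f = - 11 \left(20 + 5 \cdot 1\right) + 15 = - 11 \left(20 + 5\right) + 15 = \left(-11\right) 25 + 15 = -275 + 15 = -260$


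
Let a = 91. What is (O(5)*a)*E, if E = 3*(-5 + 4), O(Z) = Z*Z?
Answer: -6825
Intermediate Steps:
O(Z) = Z**2
E = -3 (E = 3*(-1) = -3)
(O(5)*a)*E = (5**2*91)*(-3) = (25*91)*(-3) = 2275*(-3) = -6825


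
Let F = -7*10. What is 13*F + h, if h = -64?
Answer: -974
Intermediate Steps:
F = -70
13*F + h = 13*(-70) - 64 = -910 - 64 = -974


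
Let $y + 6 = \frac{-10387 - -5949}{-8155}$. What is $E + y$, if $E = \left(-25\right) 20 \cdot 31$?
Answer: $- \frac{18063856}{1165} \approx -15505.0$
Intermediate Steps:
$y = - \frac{6356}{1165}$ ($y = -6 + \frac{-10387 - -5949}{-8155} = -6 + \left(-10387 + 5949\right) \left(- \frac{1}{8155}\right) = -6 - - \frac{634}{1165} = -6 + \frac{634}{1165} = - \frac{6356}{1165} \approx -5.4558$)
$E = -15500$ ($E = \left(-500\right) 31 = -15500$)
$E + y = -15500 - \frac{6356}{1165} = - \frac{18063856}{1165}$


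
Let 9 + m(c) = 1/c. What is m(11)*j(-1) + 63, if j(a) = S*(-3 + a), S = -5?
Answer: -1267/11 ≈ -115.18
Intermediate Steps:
m(c) = -9 + 1/c
j(a) = 15 - 5*a (j(a) = -5*(-3 + a) = 15 - 5*a)
m(11)*j(-1) + 63 = (-9 + 1/11)*(15 - 5*(-1)) + 63 = (-9 + 1/11)*(15 + 5) + 63 = -98/11*20 + 63 = -1960/11 + 63 = -1267/11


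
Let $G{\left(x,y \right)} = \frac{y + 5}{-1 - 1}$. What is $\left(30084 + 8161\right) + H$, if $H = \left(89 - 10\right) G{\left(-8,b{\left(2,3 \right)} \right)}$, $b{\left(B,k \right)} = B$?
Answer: $\frac{75937}{2} \approx 37969.0$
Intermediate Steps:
$G{\left(x,y \right)} = - \frac{5}{2} - \frac{y}{2}$ ($G{\left(x,y \right)} = \frac{5 + y}{-2} = \left(5 + y\right) \left(- \frac{1}{2}\right) = - \frac{5}{2} - \frac{y}{2}$)
$H = - \frac{553}{2}$ ($H = \left(89 - 10\right) \left(- \frac{5}{2} - 1\right) = 79 \left(- \frac{5}{2} - 1\right) = 79 \left(- \frac{7}{2}\right) = - \frac{553}{2} \approx -276.5$)
$\left(30084 + 8161\right) + H = \left(30084 + 8161\right) - \frac{553}{2} = 38245 - \frac{553}{2} = \frac{75937}{2}$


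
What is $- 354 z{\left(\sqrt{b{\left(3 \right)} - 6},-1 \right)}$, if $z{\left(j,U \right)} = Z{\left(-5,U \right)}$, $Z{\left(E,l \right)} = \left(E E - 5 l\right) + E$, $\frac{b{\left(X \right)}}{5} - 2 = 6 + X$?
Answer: $-8850$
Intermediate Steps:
$b{\left(X \right)} = 40 + 5 X$ ($b{\left(X \right)} = 10 + 5 \left(6 + X\right) = 10 + \left(30 + 5 X\right) = 40 + 5 X$)
$Z{\left(E,l \right)} = E + E^{2} - 5 l$ ($Z{\left(E,l \right)} = \left(E^{2} - 5 l\right) + E = E + E^{2} - 5 l$)
$z{\left(j,U \right)} = 20 - 5 U$ ($z{\left(j,U \right)} = -5 + \left(-5\right)^{2} - 5 U = -5 + 25 - 5 U = 20 - 5 U$)
$- 354 z{\left(\sqrt{b{\left(3 \right)} - 6},-1 \right)} = - 354 \left(20 - -5\right) = - 354 \left(20 + 5\right) = \left(-354\right) 25 = -8850$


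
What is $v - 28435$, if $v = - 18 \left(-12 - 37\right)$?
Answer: $-27553$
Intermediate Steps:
$v = 882$ ($v = \left(-18\right) \left(-49\right) = 882$)
$v - 28435 = 882 - 28435 = -27553$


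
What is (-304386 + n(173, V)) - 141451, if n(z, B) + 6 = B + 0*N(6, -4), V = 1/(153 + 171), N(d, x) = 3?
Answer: -144453131/324 ≈ -4.4584e+5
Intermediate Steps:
V = 1/324 ≈ 0.0030864
n(z, B) = -6 + B (n(z, B) = -6 + (B + 0*3) = -6 + (B + 0) = -6 + B)
(-304386 + n(173, V)) - 141451 = (-304386 + (-6 + 1/324)) - 141451 = (-304386 - 1943/324) - 141451 = -98623007/324 - 141451 = -144453131/324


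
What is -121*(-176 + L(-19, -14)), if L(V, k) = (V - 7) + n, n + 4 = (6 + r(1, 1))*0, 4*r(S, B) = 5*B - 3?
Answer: 24926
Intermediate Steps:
r(S, B) = -¾ + 5*B/4 (r(S, B) = (5*B - 3)/4 = (-3 + 5*B)/4 = -¾ + 5*B/4)
n = -4 (n = -4 + (6 + (-¾ + (5/4)*1))*0 = -4 + (6 + (-¾ + 5/4))*0 = -4 + (6 + ½)*0 = -4 + (13/2)*0 = -4 + 0 = -4)
L(V, k) = -11 + V (L(V, k) = (V - 7) - 4 = (-7 + V) - 4 = -11 + V)
-121*(-176 + L(-19, -14)) = -121*(-176 + (-11 - 19)) = -121*(-176 - 30) = -121*(-206) = 24926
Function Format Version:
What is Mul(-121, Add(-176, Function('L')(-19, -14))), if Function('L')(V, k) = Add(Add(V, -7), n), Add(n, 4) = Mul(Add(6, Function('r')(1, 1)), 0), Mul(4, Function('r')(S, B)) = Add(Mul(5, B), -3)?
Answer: 24926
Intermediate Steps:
Function('r')(S, B) = Add(Rational(-3, 4), Mul(Rational(5, 4), B)) (Function('r')(S, B) = Mul(Rational(1, 4), Add(Mul(5, B), -3)) = Mul(Rational(1, 4), Add(-3, Mul(5, B))) = Add(Rational(-3, 4), Mul(Rational(5, 4), B)))
n = -4 (n = Add(-4, Mul(Add(6, Add(Rational(-3, 4), Mul(Rational(5, 4), 1))), 0)) = Add(-4, Mul(Add(6, Add(Rational(-3, 4), Rational(5, 4))), 0)) = Add(-4, Mul(Add(6, Rational(1, 2)), 0)) = Add(-4, Mul(Rational(13, 2), 0)) = Add(-4, 0) = -4)
Function('L')(V, k) = Add(-11, V) (Function('L')(V, k) = Add(Add(V, -7), -4) = Add(Add(-7, V), -4) = Add(-11, V))
Mul(-121, Add(-176, Function('L')(-19, -14))) = Mul(-121, Add(-176, Add(-11, -19))) = Mul(-121, Add(-176, -30)) = Mul(-121, -206) = 24926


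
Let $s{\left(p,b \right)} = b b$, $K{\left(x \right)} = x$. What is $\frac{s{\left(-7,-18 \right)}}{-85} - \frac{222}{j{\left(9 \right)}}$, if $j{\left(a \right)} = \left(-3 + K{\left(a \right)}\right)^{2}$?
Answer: $- \frac{5089}{510} \approx -9.9784$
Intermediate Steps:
$s{\left(p,b \right)} = b^{2}$
$j{\left(a \right)} = \left(-3 + a\right)^{2}$
$\frac{s{\left(-7,-18 \right)}}{-85} - \frac{222}{j{\left(9 \right)}} = \frac{\left(-18\right)^{2}}{-85} - \frac{222}{\left(-3 + 9\right)^{2}} = 324 \left(- \frac{1}{85}\right) - \frac{222}{6^{2}} = - \frac{324}{85} - \frac{222}{36} = - \frac{324}{85} - \frac{37}{6} = - \frac{5089}{510}$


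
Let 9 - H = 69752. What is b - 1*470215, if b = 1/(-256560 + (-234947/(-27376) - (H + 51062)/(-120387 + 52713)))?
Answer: -37248771537700997549/79216468078203 ≈ -4.7022e+5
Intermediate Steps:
H = -69743 (H = 9 - 1*69752 = 9 - 69752 = -69743)
b = -308773904/79216468078203 (b = 1/(-256560 + (-234947/(-27376) - (-69743 + 51062)/(-120387 + 52713))) = 1/(-256560 + (-234947*(-1/27376) - (-18681)/(-67674))) = 1/(-256560 + (234947/27376 - (-18681)*(-1)/67674)) = 1/(-256560 + (234947/27376 - 1*6227/22558)) = 1/(-256560 + (234947/27376 - 6227/22558)) = 1/(-256560 + 2564732037/308773904) = 1/(-79216468078203/308773904) = -308773904/79216468078203 ≈ -3.8978e-6)
b - 1*470215 = -308773904/79216468078203 - 1*470215 = -308773904/79216468078203 - 470215 = -37248771537700997549/79216468078203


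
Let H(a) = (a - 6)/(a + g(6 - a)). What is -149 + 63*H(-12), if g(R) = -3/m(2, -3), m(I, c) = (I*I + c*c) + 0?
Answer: -2983/53 ≈ -56.283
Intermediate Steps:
m(I, c) = I**2 + c**2 (m(I, c) = (I**2 + c**2) + 0 = I**2 + c**2)
g(R) = -3/13 (g(R) = -3/(2**2 + (-3)**2) = -3/(4 + 9) = -3/13)
H(a) = (-6 + a)/(-3/13 + a) (H(a) = (a - 6)/(a - 3/13) = (-6 + a)/(-3/13 + a))
-149 + 63*H(-12) = -149 + 63*(13*(-6 - 12)/(-3 + 13*(-12))) = -149 + 63*(13*(-18)/(-3 - 156)) = -149 + 63*(13*(-18)/(-159)) = -149 + 63*(13*(-1/159)*(-18)) = -149 + 63*(78/53) = -149 + 4914/53 = -2983/53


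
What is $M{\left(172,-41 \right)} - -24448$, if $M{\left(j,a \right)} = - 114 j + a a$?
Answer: $6521$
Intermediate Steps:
$M{\left(j,a \right)} = a^{2} - 114 j$ ($M{\left(j,a \right)} = - 114 j + a^{2} = a^{2} - 114 j$)
$M{\left(172,-41 \right)} - -24448 = \left(\left(-41\right)^{2} - 19608\right) - -24448 = \left(1681 - 19608\right) + 24448 = -17927 + 24448 = 6521$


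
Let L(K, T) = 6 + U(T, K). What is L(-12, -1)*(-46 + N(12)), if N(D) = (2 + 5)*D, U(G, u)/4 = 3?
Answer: 684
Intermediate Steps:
U(G, u) = 12 (U(G, u) = 4*3 = 12)
N(D) = 7*D
L(K, T) = 18 (L(K, T) = 6 + 12 = 18)
L(-12, -1)*(-46 + N(12)) = 18*(-46 + 7*12) = 18*(-46 + 84) = 18*38 = 684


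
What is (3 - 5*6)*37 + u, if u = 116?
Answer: -883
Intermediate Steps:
(3 - 5*6)*37 + u = (3 - 5*6)*37 + 116 = (3 - 30)*37 + 116 = -27*37 + 116 = -999 + 116 = -883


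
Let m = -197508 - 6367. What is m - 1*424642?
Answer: -628517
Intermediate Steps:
m = -203875
m - 1*424642 = -203875 - 1*424642 = -203875 - 424642 = -628517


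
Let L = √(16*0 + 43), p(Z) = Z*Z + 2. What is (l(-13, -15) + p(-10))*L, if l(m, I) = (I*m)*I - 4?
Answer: -2827*√43 ≈ -18538.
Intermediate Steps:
l(m, I) = -4 + m*I² (l(m, I) = m*I² - 4 = -4 + m*I²)
p(Z) = 2 + Z² (p(Z) = Z² + 2 = 2 + Z²)
L = √43 (L = √(0 + 43) = √43 ≈ 6.5574)
(l(-13, -15) + p(-10))*L = ((-4 - 13*(-15)²) + (2 + (-10)²))*√43 = ((-4 - 13*225) + (2 + 100))*√43 = ((-4 - 2925) + 102)*√43 = (-2929 + 102)*√43 = -2827*√43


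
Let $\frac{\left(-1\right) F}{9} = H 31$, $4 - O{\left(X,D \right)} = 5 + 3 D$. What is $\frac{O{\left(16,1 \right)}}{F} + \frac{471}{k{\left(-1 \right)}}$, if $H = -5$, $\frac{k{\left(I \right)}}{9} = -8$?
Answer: $- \frac{73037}{11160} \approx -6.5445$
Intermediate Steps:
$k{\left(I \right)} = -72$ ($k{\left(I \right)} = 9 \left(-8\right) = -72$)
$O{\left(X,D \right)} = -1 - 3 D$ ($O{\left(X,D \right)} = 4 - \left(5 + 3 D\right) = -1 - 3 D$)
$F = 1395$ ($F = - 9 \left(\left(-5\right) 31\right) = \left(-9\right) \left(-155\right) = 1395$)
$\frac{O{\left(16,1 \right)}}{F} + \frac{471}{k{\left(-1 \right)}} = \frac{-1 - 3}{1395} + \frac{471}{-72} = \left(-1 - 3\right) \frac{1}{1395} + 471 \left(- \frac{1}{72}\right) = \left(-4\right) \frac{1}{1395} - \frac{157}{24} = - \frac{4}{1395} - \frac{157}{24} = - \frac{73037}{11160}$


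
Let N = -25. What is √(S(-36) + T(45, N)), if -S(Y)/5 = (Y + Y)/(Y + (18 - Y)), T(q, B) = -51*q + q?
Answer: I*√2230 ≈ 47.223*I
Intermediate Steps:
T(q, B) = -50*q
S(Y) = -5*Y/9 (S(Y) = -5*(Y + Y)/(Y + (18 - Y)) = -5*2*Y/18 = -5*Y/9)
√(S(-36) + T(45, N)) = √(-5/9*(-36) - 50*45) = √(20 - 2250) = √(-2230) = I*√2230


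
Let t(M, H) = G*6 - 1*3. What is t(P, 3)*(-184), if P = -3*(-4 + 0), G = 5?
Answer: -4968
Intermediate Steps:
P = 12 (P = -3*(-4) = 12)
t(M, H) = 27 (t(M, H) = 5*6 - 1*3 = 30 - 3 = 27)
t(P, 3)*(-184) = 27*(-184) = -4968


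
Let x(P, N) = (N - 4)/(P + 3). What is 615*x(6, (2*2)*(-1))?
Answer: -1640/3 ≈ -546.67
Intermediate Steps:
x(P, N) = (-4 + N)/(3 + P)
615*x(6, (2*2)*(-1)) = 615*((-4 + (2*2)*(-1))/(3 + 6)) = 615*((-4 + 4*(-1))/9) = 615*((-4 - 4)/9) = 615*((⅑)*(-8)) = 615*(-8/9) = -1640/3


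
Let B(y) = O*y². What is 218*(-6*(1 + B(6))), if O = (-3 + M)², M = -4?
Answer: -2308620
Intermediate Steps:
O = 49 (O = (-3 - 4)² = (-7)² = 49)
B(y) = 49*y²
218*(-6*(1 + B(6))) = 218*(-6*(1 + 49*6²)) = 218*(-6*(1 + 49*36)) = 218*(-6*(1 + 1764)) = 218*(-6*1765) = 218*(-10590) = -2308620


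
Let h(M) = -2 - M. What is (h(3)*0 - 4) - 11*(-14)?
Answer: 150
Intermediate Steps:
(h(3)*0 - 4) - 11*(-14) = ((-2 - 1*3)*0 - 4) - 11*(-14) = ((-2 - 3)*0 - 4) + 154 = (-5*0 - 4) + 154 = (0 - 4) + 154 = -4 + 154 = 150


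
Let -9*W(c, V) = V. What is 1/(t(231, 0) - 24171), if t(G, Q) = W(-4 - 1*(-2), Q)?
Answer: -1/24171 ≈ -4.1372e-5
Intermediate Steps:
W(c, V) = -V/9
t(G, Q) = -Q/9
1/(t(231, 0) - 24171) = 1/(-⅑*0 - 24171) = 1/(0 - 24171) = 1/(-24171) = -1/24171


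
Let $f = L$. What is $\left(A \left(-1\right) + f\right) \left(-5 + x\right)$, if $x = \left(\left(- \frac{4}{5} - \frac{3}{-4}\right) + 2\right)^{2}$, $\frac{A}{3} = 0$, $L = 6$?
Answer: $- \frac{1437}{200} \approx -7.185$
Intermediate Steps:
$f = 6$
$A = 0$ ($A = 3 \cdot 0 = 0$)
$x = \frac{1521}{400}$ ($x = \left(\left(\left(-4\right) \frac{1}{5} - - \frac{3}{4}\right) + 2\right)^{2} = \left(\left(- \frac{4}{5} + \frac{3}{4}\right) + 2\right)^{2} = \left(- \frac{1}{20} + 2\right)^{2} = \left(\frac{39}{20}\right)^{2} = \frac{1521}{400} \approx 3.8025$)
$\left(A \left(-1\right) + f\right) \left(-5 + x\right) = \left(0 \left(-1\right) + 6\right) \left(-5 + \frac{1521}{400}\right) = \left(0 + 6\right) \left(- \frac{479}{400}\right) = 6 \left(- \frac{479}{400}\right) = - \frac{1437}{200}$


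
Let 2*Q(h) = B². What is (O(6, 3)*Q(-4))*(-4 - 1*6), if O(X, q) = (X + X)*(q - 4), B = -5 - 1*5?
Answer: 6000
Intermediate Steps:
B = -10 (B = -5 - 5 = -10)
Q(h) = 50 (Q(h) = (½)*(-10)² = (½)*100 = 50)
O(X, q) = 2*X*(-4 + q) (O(X, q) = (2*X)*(-4 + q) = 2*X*(-4 + q))
(O(6, 3)*Q(-4))*(-4 - 1*6) = ((2*6*(-4 + 3))*50)*(-4 - 1*6) = ((2*6*(-1))*50)*(-4 - 6) = -12*50*(-10) = -600*(-10) = 6000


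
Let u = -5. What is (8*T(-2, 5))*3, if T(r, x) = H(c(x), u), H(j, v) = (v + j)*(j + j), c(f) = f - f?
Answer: 0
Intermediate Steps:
c(f) = 0
H(j, v) = 2*j*(j + v) (H(j, v) = (j + v)*(2*j) = 2*j*(j + v))
T(r, x) = 0 (T(r, x) = 2*0*(0 - 5) = 2*0*(-5) = 0)
(8*T(-2, 5))*3 = (8*0)*3 = 0*3 = 0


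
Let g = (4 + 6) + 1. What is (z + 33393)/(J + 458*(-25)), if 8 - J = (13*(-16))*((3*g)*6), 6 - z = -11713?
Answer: 22556/14871 ≈ 1.5168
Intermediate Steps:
z = 11719 (z = 6 - 1*(-11713) = 6 + 11713 = 11719)
g = 11 (g = 10 + 1 = 11)
J = 41192 (J = 8 - 13*(-16)*(3*11)*6 = 8 - (-208)*33*6 = 8 - (-208)*198 = 8 - 1*(-41184) = 8 + 41184 = 41192)
(z + 33393)/(J + 458*(-25)) = (11719 + 33393)/(41192 + 458*(-25)) = 45112/(41192 - 11450) = 45112/29742 = 45112*(1/29742) = 22556/14871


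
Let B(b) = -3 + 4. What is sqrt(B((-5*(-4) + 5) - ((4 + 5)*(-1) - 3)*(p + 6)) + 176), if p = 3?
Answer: sqrt(177) ≈ 13.304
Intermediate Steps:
B(b) = 1
sqrt(B((-5*(-4) + 5) - ((4 + 5)*(-1) - 3)*(p + 6)) + 176) = sqrt(1 + 176) = sqrt(177)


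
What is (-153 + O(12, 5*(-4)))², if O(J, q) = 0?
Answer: 23409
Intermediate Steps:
(-153 + O(12, 5*(-4)))² = (-153 + 0)² = (-153)² = 23409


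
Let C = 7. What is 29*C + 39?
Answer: 242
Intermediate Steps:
29*C + 39 = 29*7 + 39 = 203 + 39 = 242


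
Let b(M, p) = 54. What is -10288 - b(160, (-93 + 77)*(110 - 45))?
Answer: -10342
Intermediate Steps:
-10288 - b(160, (-93 + 77)*(110 - 45)) = -10288 - 1*54 = -10288 - 54 = -10342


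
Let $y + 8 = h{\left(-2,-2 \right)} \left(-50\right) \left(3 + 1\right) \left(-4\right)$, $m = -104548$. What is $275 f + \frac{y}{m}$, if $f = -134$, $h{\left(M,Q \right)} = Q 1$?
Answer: $- \frac{963148048}{26137} \approx -36850.0$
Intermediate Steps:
$h{\left(M,Q \right)} = Q$
$y = -1608$ ($y = -8 + \left(-2\right) \left(-50\right) \left(3 + 1\right) \left(-4\right) = -8 + 100 \cdot 4 \left(-4\right) = -8 + 100 \left(-16\right) = -8 - 1600 = -1608$)
$275 f + \frac{y}{m} = 275 \left(-134\right) - \frac{1608}{-104548} = -36850 - - \frac{402}{26137} = -36850 + \frac{402}{26137} = - \frac{963148048}{26137}$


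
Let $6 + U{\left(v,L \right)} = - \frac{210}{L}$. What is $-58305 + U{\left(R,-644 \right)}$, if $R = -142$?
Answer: $- \frac{2682291}{46} \approx -58311.0$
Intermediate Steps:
$U{\left(v,L \right)} = -6 - \frac{210}{L}$
$-58305 + U{\left(R,-644 \right)} = -58305 - \left(6 + \frac{210}{-644}\right) = -58305 - \frac{261}{46} = - \frac{2682291}{46}$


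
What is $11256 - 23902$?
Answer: $-12646$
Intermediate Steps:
$11256 - 23902 = -12646$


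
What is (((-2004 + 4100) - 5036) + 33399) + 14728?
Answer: 45187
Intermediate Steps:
(((-2004 + 4100) - 5036) + 33399) + 14728 = ((2096 - 5036) + 33399) + 14728 = (-2940 + 33399) + 14728 = 30459 + 14728 = 45187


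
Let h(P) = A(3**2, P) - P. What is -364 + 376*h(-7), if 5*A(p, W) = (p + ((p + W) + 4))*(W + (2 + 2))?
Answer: -1116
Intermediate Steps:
A(p, W) = (4 + W)*(4 + W + 2*p)/5 (A(p, W) = ((p + ((p + W) + 4))*(W + (2 + 2)))/5 = ((p + ((W + p) + 4))*(W + 4))/5 = ((p + (4 + W + p))*(4 + W))/5 = ((4 + W + 2*p)*(4 + W))/5 = ((4 + W)*(4 + W + 2*p))/5 = (4 + W)*(4 + W + 2*p)/5)
h(P) = 88/5 + P**2/5 + 21*P/5 (h(P) = (16/5 + P**2/5 + 8*P/5 + (8/5)*3**2 + (2/5)*P*3**2) - P = (16/5 + P**2/5 + 8*P/5 + (8/5)*9 + (2/5)*P*9) - P = (16/5 + P**2/5 + 8*P/5 + 72/5 + 18*P/5) - P = (88/5 + P**2/5 + 26*P/5) - P = 88/5 + P**2/5 + 21*P/5)
-364 + 376*h(-7) = -364 + 376*(88/5 + (1/5)*(-7)**2 + (21/5)*(-7)) = -364 + 376*(88/5 + (1/5)*49 - 147/5) = -364 + 376*(88/5 + 49/5 - 147/5) = -364 + 376*(-2) = -364 - 752 = -1116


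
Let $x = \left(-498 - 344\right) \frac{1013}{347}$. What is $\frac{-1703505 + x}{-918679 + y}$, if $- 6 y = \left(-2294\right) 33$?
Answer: $\frac{591969181}{314403514} \approx 1.8828$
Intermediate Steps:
$x = - \frac{852946}{347}$ ($x = - 842 \cdot 1013 \cdot \frac{1}{347} = \left(-842\right) \frac{1013}{347} = - \frac{852946}{347} \approx -2458.1$)
$y = 12617$ ($y = - \frac{\left(-2294\right) 33}{6} = \left(- \frac{1}{6}\right) \left(-75702\right) = 12617$)
$\frac{-1703505 + x}{-918679 + y} = \frac{-1703505 - \frac{852946}{347}}{-918679 + 12617} = - \frac{591969181}{347 \left(-906062\right)} = \left(- \frac{591969181}{347}\right) \left(- \frac{1}{906062}\right) = \frac{591969181}{314403514}$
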